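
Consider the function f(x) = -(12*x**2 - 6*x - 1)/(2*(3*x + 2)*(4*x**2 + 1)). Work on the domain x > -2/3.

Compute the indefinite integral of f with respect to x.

A first test for any F(x): its x-derivative must equal f(x) identically.
Check: d/dx[-log(3*x/2 + 1)/2 + atan(2*x)/2] = (-12*x**2 + 6*x + 1)/(24*x**3 + 16*x**2 + 6*x + 4), which equals f(x).

F(x) = -log(3*x/2 + 1)/2 + atan(2*x)/2 + C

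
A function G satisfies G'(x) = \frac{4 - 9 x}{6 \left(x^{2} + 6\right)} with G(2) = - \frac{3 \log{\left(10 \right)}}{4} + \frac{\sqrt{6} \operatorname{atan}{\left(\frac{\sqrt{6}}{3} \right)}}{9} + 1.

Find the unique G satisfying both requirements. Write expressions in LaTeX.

Recover the given G'(x) by differentiating a candidate G(x); any mismatch rules it out.
A general antiderivative is - \frac{3 \log{\left(x^{2} + 6 \right)}}{4} + \frac{\sqrt{6} \operatorname{atan}{\left(\frac{\sqrt{6} x}{6} \right)}}{9} + C.
The condition gives C = - \frac{3 \log{\left(10 \right)}}{4} + \frac{\sqrt{6} \operatorname{atan}{\left(\frac{\sqrt{6}}{3} \right)}}{9} + 1 - (- \frac{3 \log{\left(10 \right)}}{4} + \frac{\sqrt{6} \operatorname{atan}{\left(\frac{\sqrt{6}}{3} \right)}}{9}) = 1.
So G(x) = \frac{- 27 \log{\left(x^{2} + 6 \right)} + 4 \sqrt{6} \operatorname{atan}{\left(\frac{\sqrt{6} x}{6} \right)} + 36}{36}.
Check: d/dx[\frac{- 27 \log{\left(x^{2} + 6 \right)} + 4 \sqrt{6} \operatorname{atan}{\left(\frac{\sqrt{6} x}{6} \right)} + 36}{36}] = \frac{4 - 9 x}{6 x^{2} + 36}, which equals G'(x).

G(x) = \frac{- 27 \log{\left(x^{2} + 6 \right)} + 4 \sqrt{6} \operatorname{atan}{\left(\frac{\sqrt{6} x}{6} \right)} + 36}{36}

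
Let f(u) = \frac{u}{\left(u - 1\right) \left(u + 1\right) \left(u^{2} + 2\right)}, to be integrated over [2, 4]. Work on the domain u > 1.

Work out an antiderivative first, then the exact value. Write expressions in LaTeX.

Antiderivative: F(u) = \frac{\log{\left(u^{2} - 1 \right)}}{6} - \frac{\log{\left(u^{2} + 2 \right)}}{6}; value = - \frac{\log{\left(18 \right)}}{6} - \frac{\log{\left(3 \right)}}{6} + \frac{\log{\left(6 \right)}}{6} + \frac{\log{\left(15 \right)}}{6}

The denominator factors as \left(u - 1\right) \left(u + 1\right) \left(u^{2} + 2\right); partial fractions split f into directly integrable pieces: - \frac{u}{3 \left(u^{2} + 2\right)} + \frac{1}{6 \left(u + 1\right)} + \frac{1}{6 \left(u - 1\right)}.
F(u) = \frac{\log{\left(u^{2} - 1 \right)}}{6} - \frac{\log{\left(u^{2} + 2 \right)}}{6} is an antiderivative of f.
Check: d/du[\frac{\log{\left(u^{2} - 1 \right)}}{6} - \frac{\log{\left(u^{2} + 2 \right)}}{6}] = \frac{u}{u^{4} + u^{2} - 2}, which equals f(u).
F(4) = - \frac{\log{\left(18 \right)}}{6} + \frac{\log{\left(15 \right)}}{6}; F(2) = - \frac{\log{\left(6 \right)}}{6} + \frac{\log{\left(3 \right)}}{6}.
Integral = F(4) - F(2) = - \frac{\log{\left(18 \right)}}{6} - \frac{\log{\left(3 \right)}}{6} + \frac{\log{\left(6 \right)}}{6} + \frac{\log{\left(15 \right)}}{6}.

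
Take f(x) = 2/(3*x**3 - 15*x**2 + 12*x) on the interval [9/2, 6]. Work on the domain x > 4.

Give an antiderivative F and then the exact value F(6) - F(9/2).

Factor the denominator (3*x*(x - 4)*(x - 1)) and decompose: f = -2/(9*(x - 1)) + 1/(18*(x - 4)) + 1/(6*x); each piece integrates to a log, atan, or power term.
F(x) = log(x)/6 + log(x - 4)/18 - 2*log(x - 1)/9 is an antiderivative of f.
Check: d/dx[log(x)/6 + log(x - 4)/18 - 2*log(x - 1)/9] = 2/(3*x**3 - 15*x**2 + 12*x) = f(x).
F(6) = -2*log(5)/9 + log(2)/18 + log(6)/6; F(9/2) = -2*log(7/2)/9 - log(2)/18 + log(9/2)/6.
Integral = F(6) - F(9/2) = -2*log(5)/9 - log(9/2)/6 + log(2)/9 + 2*log(7/2)/9 + log(6)/6.

Antiderivative: F(x) = log(x)/6 + log(x - 4)/18 - 2*log(x - 1)/9; value = -2*log(5)/9 - log(9/2)/6 + log(2)/9 + 2*log(7/2)/9 + log(6)/6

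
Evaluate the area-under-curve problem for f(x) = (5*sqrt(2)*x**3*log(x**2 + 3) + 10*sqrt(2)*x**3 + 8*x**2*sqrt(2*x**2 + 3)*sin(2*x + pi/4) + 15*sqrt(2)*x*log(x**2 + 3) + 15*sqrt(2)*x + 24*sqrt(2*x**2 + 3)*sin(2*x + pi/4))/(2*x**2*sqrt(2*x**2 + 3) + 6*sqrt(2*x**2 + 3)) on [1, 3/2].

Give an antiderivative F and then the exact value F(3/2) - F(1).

Antiderivative: F(x) = 5*sqrt(2)*sqrt(2*x**2 + 3)*log(x**2 + 3)/4 - 2*cos(2*x + pi/4); value = -5*sqrt(10)*log(4)/4 + 2*cos(pi/4 + 2) - 2*cos(pi/4 + 3) + 5*sqrt(15)*log(21/4)/4

Recover f(x) by differentiating a candidate F(x); any mismatch rules it out.
F(x) = 5*sqrt(2)*sqrt(2*x**2 + 3)*log(x**2 + 3)/4 - 2*cos(2*x + pi/4) is an antiderivative of f.
Check: d/dx[5*sqrt(2)*sqrt(2*x**2 + 3)*log(x**2 + 3)/4 - 2*cos(2*x + pi/4)] = (5*sqrt(2)*x**3*log(x**2 + 3) + 10*sqrt(2)*x**3 + 8*x**2*sqrt(2*x**2 + 3)*sin(2*x + pi/4) + 15*sqrt(2)*x*log(x**2 + 3) + 15*sqrt(2)*x + 24*sqrt(2*x**2 + 3)*sin(2*x + pi/4))/(2*x**2*sqrt(2*x**2 + 3) + 6*sqrt(2*x**2 + 3)) = f(x).
F(3/2) = -2*cos(pi/4 + 3) + 5*sqrt(15)*log(21/4)/4; F(1) = -2*cos(pi/4 + 2) + 5*sqrt(10)*log(4)/4.
Integral = F(3/2) - F(1) = -5*sqrt(10)*log(4)/4 + 2*cos(pi/4 + 2) - 2*cos(pi/4 + 3) + 5*sqrt(15)*log(21/4)/4.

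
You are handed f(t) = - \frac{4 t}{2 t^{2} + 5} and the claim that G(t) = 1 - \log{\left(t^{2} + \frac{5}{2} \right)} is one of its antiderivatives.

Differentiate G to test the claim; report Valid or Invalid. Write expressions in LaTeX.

Valid - the claim checks out under differentiation.

d/dt[G] = - \frac{4 t}{2 t^{2} + 5}
This equals f(t) exactly, so the claim holds.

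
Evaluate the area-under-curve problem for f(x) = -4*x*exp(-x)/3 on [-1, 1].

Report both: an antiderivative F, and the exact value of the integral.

Recognize the product-rule pattern: f = u'v + uv' with u = 4*x/3 + 4/3, v = exp(-x), so integration by parts undoes it.
F(x) = (4*x + 4)*exp(-x)/3 is an antiderivative of f.
Check: d/dx[(4*x + 4)*exp(-x)/3] = -4*x*exp(-x)/3 = f(x).
F(1) = 8*exp(-1)/3; F(-1) = 0.
Integral = F(1) - F(-1) = 8*exp(-1)/3.

Antiderivative: F(x) = (4*x + 4)*exp(-x)/3; value = 8*exp(-1)/3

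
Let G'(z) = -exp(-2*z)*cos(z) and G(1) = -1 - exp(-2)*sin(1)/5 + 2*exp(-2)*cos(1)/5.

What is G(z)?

Any candidate G(z) must reproduce the stated G'(z) exactly.
A general antiderivative is -exp(-2*z)*sin(z)/5 + 2*exp(-2*z)*cos(z)/5 + C.
The condition gives C = -1 - exp(-2)*sin(1)/5 + 2*exp(-2)*cos(1)/5 - (-exp(-2)*sin(1)/5 + 2*exp(-2)*cos(1)/5) = -1.
So G(z) = (-5*exp(2*z) - sin(z) + 2*cos(z))*exp(-2*z)/5.
Check: d/dz[(-5*exp(2*z) - sin(z) + 2*cos(z))*exp(-2*z)/5] = -exp(-2*z)*cos(z) = G'(z).

G(z) = (-5*exp(2*z) - sin(z) + 2*cos(z))*exp(-2*z)/5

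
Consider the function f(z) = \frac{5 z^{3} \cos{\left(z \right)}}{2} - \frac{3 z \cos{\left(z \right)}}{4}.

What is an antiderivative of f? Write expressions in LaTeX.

Integrate term by term and add the pieces.
Check: d/dz[\frac{10 z^{3} \sin{\left(z \right)} + 30 z^{2} \cos{\left(z \right)} - 63 z \sin{\left(z \right)} - 63 \cos{\left(z \right)}}{4}] = \frac{5 z^{3} \cos{\left(z \right)}}{2} - \frac{3 z \cos{\left(z \right)}}{4} = f(z).

An antiderivative is F(z) = \frac{10 z^{3} \sin{\left(z \right)} + 30 z^{2} \cos{\left(z \right)} - 63 z \sin{\left(z \right)} - 63 \cos{\left(z \right)}}{4}.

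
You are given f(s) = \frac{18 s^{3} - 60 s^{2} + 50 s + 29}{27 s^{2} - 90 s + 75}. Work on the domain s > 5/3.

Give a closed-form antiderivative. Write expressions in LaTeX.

An antiderivative is F(s) = \frac{9 s^{3} - 15 s^{2} - 15 s - 4}{27 s - 45}.

f has the shape u'v + uv' for u = \frac{2}{3 \left(3 s - 5\right)} and v = \frac{3 s^{3}}{2} - \frac{5 s^{2}}{2} - \frac{5 s}{2} - \frac{2}{3} — it is the derivative of the product u*v.
Check: d/ds[\frac{9 s^{3} - 15 s^{2} - 15 s - 4}{27 s - 45}] = \frac{18 s^{3} - 60 s^{2} + 50 s + 29}{27 s^{2} - 90 s + 75} = f(s).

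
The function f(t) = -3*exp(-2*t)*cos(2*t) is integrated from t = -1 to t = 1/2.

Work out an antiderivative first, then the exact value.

Antiderivative: F(t) = 3*(-sin(2*t) + cos(2*t))*exp(-2*t)/4; value = -3*exp(2)*sin(2)/4 - 3*exp(-1)*sin(1)/4 + 3*exp(-1)*cos(1)/4 - 3*exp(2)*cos(2)/4

An antiderivative F(t) passes only if d/dt[F] lands on f(t) exactly.
F(t) = 3*(-sin(2*t) + cos(2*t))*exp(-2*t)/4 is an antiderivative of f.
Check: d/dt[3*(-sin(2*t) + cos(2*t))*exp(-2*t)/4] = -3*exp(-2*t)*cos(2*t) = f(t).
F(1/2) = -3*exp(-1)*sin(1)/4 + 3*exp(-1)*cos(1)/4; F(-1) = 3*exp(2)*cos(2)/4 + 3*exp(2)*sin(2)/4.
Integral = F(1/2) - F(-1) = -3*exp(2)*sin(2)/4 - 3*exp(-1)*sin(1)/4 + 3*exp(-1)*cos(1)/4 - 3*exp(2)*cos(2)/4.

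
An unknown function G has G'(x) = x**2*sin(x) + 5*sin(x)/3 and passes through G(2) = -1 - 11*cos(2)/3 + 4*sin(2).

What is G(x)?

Integrate term by term and add the pieces.
A general antiderivative is -x**2*cos(x) + 2*x*sin(x) + cos(x)/3 + C.
The condition gives C = -1 - 11*cos(2)/3 + 4*sin(2) - (-11*cos(2)/3 + 4*sin(2)) = -1.
So G(x) = -x**2*cos(x) + 2*x*sin(x) + cos(x)/3 - 1.
Check: d/dx[-x**2*cos(x) + 2*x*sin(x) + cos(x)/3 - 1] = x**2*sin(x) + 5*sin(x)/3 = G'(x).

G(x) = -x**2*cos(x) + 2*x*sin(x) + cos(x)/3 - 1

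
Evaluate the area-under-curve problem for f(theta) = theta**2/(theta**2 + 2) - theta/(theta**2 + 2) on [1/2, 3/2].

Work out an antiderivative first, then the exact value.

Integrate term by term and add the pieces.
F(theta) = theta - log(theta**2 + 2)/2 - sqrt(2)*atan(sqrt(2)*theta/2) is an antiderivative of f.
Check: d/dtheta[theta - log(theta**2 + 2)/2 - sqrt(2)*atan(sqrt(2)*theta/2)] = (theta**2 - theta)/(theta**2 + 2), which equals f(theta).
F(3/2) = -sqrt(2)*atan(3*sqrt(2)/4) - log(17/4)/2 + 3/2; F(1/2) = -sqrt(2)*atan(sqrt(2)/4) - log(9/4)/2 + 1/2.
Integral = F(3/2) - F(1/2) = -sqrt(2)*atan(3*sqrt(2)/4) - log(17/4)/2 + log(9/4)/2 + sqrt(2)*atan(sqrt(2)/4) + 1.

Antiderivative: F(theta) = theta - log(theta**2 + 2)/2 - sqrt(2)*atan(sqrt(2)*theta/2); value = -sqrt(2)*atan(3*sqrt(2)/4) - log(17/4)/2 + log(9/4)/2 + sqrt(2)*atan(sqrt(2)/4) + 1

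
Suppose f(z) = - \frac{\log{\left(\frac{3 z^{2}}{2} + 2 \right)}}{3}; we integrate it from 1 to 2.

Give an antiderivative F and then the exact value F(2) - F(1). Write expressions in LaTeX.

Antiderivative: F(z) = \frac{- 3 z \log{\left(\frac{3 z^{2}}{2} + 2 \right)} + 6 z - 4 \sqrt{3} \operatorname{atan}{\left(\frac{\sqrt{3} z}{2} \right)}}{9}; value = - \frac{2 \log{\left(8 \right)}}{3} - \frac{4 \sqrt{3} \pi}{27} + \frac{\log{\left(\frac{7}{2} \right)}}{3} + \frac{4 \sqrt{3} \operatorname{atan}{\left(\frac{\sqrt{3}}{2} \right)}}{9} + \frac{2}{3}

Differentiate the proposed F(z) back; it has to land on f(z) exactly.
F(z) = \frac{- 3 z \log{\left(\frac{3 z^{2}}{2} + 2 \right)} + 6 z - 4 \sqrt{3} \operatorname{atan}{\left(\frac{\sqrt{3} z}{2} \right)}}{9} is an antiderivative of f.
Check: d/dz[\frac{- 3 z \log{\left(\frac{3 z^{2}}{2} + 2 \right)} + 6 z - 4 \sqrt{3} \operatorname{atan}{\left(\frac{\sqrt{3} z}{2} \right)}}{9}] = - \frac{\log{\left(\frac{3 z^{2}}{2} + 2 \right)}}{3} = f(z).
F(2) = - \frac{2 \log{\left(8 \right)}}{3} - \frac{4 \sqrt{3} \pi}{27} + \frac{4}{3}; F(1) = - \frac{4 \sqrt{3} \operatorname{atan}{\left(\frac{\sqrt{3}}{2} \right)}}{9} - \frac{\log{\left(\frac{7}{2} \right)}}{3} + \frac{2}{3}.
Integral = F(2) - F(1) = - \frac{2 \log{\left(8 \right)}}{3} - \frac{4 \sqrt{3} \pi}{27} + \frac{\log{\left(\frac{7}{2} \right)}}{3} + \frac{4 \sqrt{3} \operatorname{atan}{\left(\frac{\sqrt{3}}{2} \right)}}{9} + \frac{2}{3}.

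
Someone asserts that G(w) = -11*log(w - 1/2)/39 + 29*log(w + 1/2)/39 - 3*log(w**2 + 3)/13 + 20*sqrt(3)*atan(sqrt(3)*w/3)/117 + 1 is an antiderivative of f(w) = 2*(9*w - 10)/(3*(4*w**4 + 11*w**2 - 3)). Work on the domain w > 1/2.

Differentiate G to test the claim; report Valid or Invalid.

d/dw[G] = (18*w - 20)/(12*w**4 + 33*w**2 - 9)
This equals f(w) exactly, so the claim holds.

Valid - the claim checks out under differentiation.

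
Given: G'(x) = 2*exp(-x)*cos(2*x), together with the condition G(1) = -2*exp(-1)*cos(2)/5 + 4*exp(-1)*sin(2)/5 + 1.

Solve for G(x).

Since d/dx undoes antidifferentiation here, G(x) must give back the stated G'(x).
A general antiderivative is 4*exp(-x)*sin(2*x)/5 - 2*exp(-x)*cos(2*x)/5 + C.
The condition gives C = -2*exp(-1)*cos(2)/5 + 4*exp(-1)*sin(2)/5 + 1 - (-2*exp(-1)*cos(2)/5 + 4*exp(-1)*sin(2)/5) = 1.
So G(x) = (5*exp(x) + 4*sin(2*x) - 2*cos(2*x))*exp(-x)/5.
Check: d/dx[(5*exp(x) + 4*sin(2*x) - 2*cos(2*x))*exp(-x)/5] = 2*exp(-x)*cos(2*x) = G'(x).

G(x) = (5*exp(x) + 4*sin(2*x) - 2*cos(2*x))*exp(-x)/5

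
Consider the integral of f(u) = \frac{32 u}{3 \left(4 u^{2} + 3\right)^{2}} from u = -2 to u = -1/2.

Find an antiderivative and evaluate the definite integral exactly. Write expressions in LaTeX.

The substitution w = 2 u^{2} + \frac{3}{2} works: f is exactly (dF/dw)*(dw/du) for that inner function.
F(u) = - \frac{4}{12 u^{2} + 9} is an antiderivative of f.
Check: d/du[- \frac{4}{12 u^{2} + 9}] = \frac{32 u}{48 u^{4} + 72 u^{2} + 27}, which equals f(u).
F(-1/2) = - \frac{1}{3}; F(-2) = - \frac{4}{57}.
Integral = F(-1/2) - F(-2) = - \frac{5}{19}.

Antiderivative: F(u) = - \frac{4}{12 u^{2} + 9}; value = - \frac{5}{19}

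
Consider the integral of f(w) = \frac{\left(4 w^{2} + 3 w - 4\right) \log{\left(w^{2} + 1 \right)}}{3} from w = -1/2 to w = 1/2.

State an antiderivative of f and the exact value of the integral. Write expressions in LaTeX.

A candidate is checked by its d/dw: the result must match f(w).
F(w) = \frac{24 w^{3} \log{\left(w^{2} + 1 \right)} - 16 w^{3} + 27 w^{2} \log{\left(w^{2} + 1 \right)} - 27 w^{2} - 72 w \log{\left(w^{2} + 1 \right)} + 192 w + 27 \log{\left(w^{2} + 1 \right)} - 192 \operatorname{atan}{\left(w \right)}}{54} is an antiderivative of f.
Check: d/dw[\frac{24 w^{3} \log{\left(w^{2} + 1 \right)} - 16 w^{3} + 27 w^{2} \log{\left(w^{2} + 1 \right)} - 27 w^{2} - 72 w \log{\left(w^{2} + 1 \right)} + 192 w + 27 \log{\left(w^{2} + 1 \right)} - 192 \operatorname{atan}{\left(w \right)}}{54}] = \frac{4 w^{2} \log{\left(w^{2} + 1 \right)}}{3} + w \log{\left(w^{2} + 1 \right)} - \frac{4 \log{\left(w^{2} + 1 \right)}}{3}, which equals f(w).
F(1/2) = - \frac{32 \operatorname{atan}{\left(\frac{1}{2} \right)}}{9} + \frac{\log{\left(\frac{5}{4} \right)}}{72} + \frac{349}{216}; F(-1/2) = - \frac{403}{216} + \frac{89 \log{\left(\frac{5}{4} \right)}}{72} + \frac{32 \operatorname{atan}{\left(\frac{1}{2} \right)}}{9}.
Integral = F(1/2) - F(-1/2) = - \frac{64 \operatorname{atan}{\left(\frac{1}{2} \right)}}{9} - \frac{11 \log{\left(\frac{5}{4} \right)}}{9} + \frac{94}{27}.

Antiderivative: F(w) = \frac{24 w^{3} \log{\left(w^{2} + 1 \right)} - 16 w^{3} + 27 w^{2} \log{\left(w^{2} + 1 \right)} - 27 w^{2} - 72 w \log{\left(w^{2} + 1 \right)} + 192 w + 27 \log{\left(w^{2} + 1 \right)} - 192 \operatorname{atan}{\left(w \right)}}{54}; value = - \frac{64 \operatorname{atan}{\left(\frac{1}{2} \right)}}{9} - \frac{11 \log{\left(\frac{5}{4} \right)}}{9} + \frac{94}{27}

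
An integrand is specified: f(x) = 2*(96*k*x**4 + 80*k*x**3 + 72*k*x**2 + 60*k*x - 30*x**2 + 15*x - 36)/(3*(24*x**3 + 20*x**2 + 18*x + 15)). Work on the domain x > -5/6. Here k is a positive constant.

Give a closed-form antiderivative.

An antiderivative F(x) passes only if d/dx[F] lands on f(x) exactly.
Check: d/dx[4*k*x**2/3 - 4*log(3*x + 5/2)/3 + log(2*x**2 + 3/2)/4] = (192*k*x**4 + 160*k*x**3 + 144*k*x**2 + 120*k*x - 60*x**2 + 30*x - 72)/(72*x**3 + 60*x**2 + 54*x + 45), which equals f(x).

An antiderivative is F(x) = 4*k*x**2/3 - 4*log(3*x + 5/2)/3 + log(2*x**2 + 3/2)/4.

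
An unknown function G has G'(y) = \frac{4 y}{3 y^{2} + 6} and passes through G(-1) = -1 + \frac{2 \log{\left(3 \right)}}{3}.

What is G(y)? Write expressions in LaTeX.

G(y) = \frac{2 \log{\left(y^{2} + 2 \right)}}{3} - 1

The substitution u = y^{2} + 2 works: G'(y) is exactly (dG/du)*(du/dy) for that inner function.
A general antiderivative is \frac{2 \log{\left(y^{2} + 2 \right)}}{3} + C.
The condition gives C = -1 + \frac{2 \log{\left(3 \right)}}{3} - (\frac{2 \log{\left(3 \right)}}{3}) = -1.
So G(y) = \frac{2 \log{\left(y^{2} + 2 \right)}}{3} - 1.
Check: d/dy[\frac{2 \log{\left(y^{2} + 2 \right)}}{3} - 1] = \frac{4 y}{3 y^{2} + 6} = G'(y).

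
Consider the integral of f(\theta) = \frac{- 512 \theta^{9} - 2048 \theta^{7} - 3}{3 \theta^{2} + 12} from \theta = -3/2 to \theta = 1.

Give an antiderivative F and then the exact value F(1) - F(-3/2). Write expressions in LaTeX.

A candidate is checked by its d/d\theta: the result must match f(\theta).
F(\theta) = - \frac{128 \theta^{8} + 3 \operatorname{atan}{\left(\frac{\theta}{2} \right)}}{6} is an antiderivative of f.
Check: d/d\theta[- \frac{128 \theta^{8} + 3 \operatorname{atan}{\left(\frac{\theta}{2} \right)}}{6}] = \frac{- 512 \theta^{9} - 2048 \theta^{7} - 3}{3 \theta^{2} + 12} = f(\theta).
F(1) = - \frac{64}{3} - \frac{\operatorname{atan}{\left(\frac{1}{2} \right)}}{2}; F(-3/2) = - \frac{2187}{4} + \frac{\operatorname{atan}{\left(\frac{3}{4} \right)}}{2}.
Integral = F(1) - F(-3/2) = - \frac{\operatorname{atan}{\left(\frac{3}{4} \right)}}{2} - \frac{\operatorname{atan}{\left(\frac{1}{2} \right)}}{2} + \frac{6305}{12}.

Antiderivative: F(\theta) = - \frac{128 \theta^{8} + 3 \operatorname{atan}{\left(\frac{\theta}{2} \right)}}{6}; value = - \frac{\operatorname{atan}{\left(\frac{3}{4} \right)}}{2} - \frac{\operatorname{atan}{\left(\frac{1}{2} \right)}}{2} + \frac{6305}{12}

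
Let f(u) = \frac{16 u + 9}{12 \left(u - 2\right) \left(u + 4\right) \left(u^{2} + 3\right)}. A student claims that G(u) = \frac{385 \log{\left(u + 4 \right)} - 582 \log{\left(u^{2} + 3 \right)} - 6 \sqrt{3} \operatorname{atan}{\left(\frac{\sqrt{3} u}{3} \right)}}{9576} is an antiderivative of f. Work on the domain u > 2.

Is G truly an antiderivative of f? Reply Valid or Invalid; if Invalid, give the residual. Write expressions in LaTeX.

Invalid: d/du[G] - f = - \frac{41}{504 u - 1008}, which is not 0.

d/du[G] = \frac{- 41 u^{2} - 246 u + 57}{504 u^{3} + 2016 u^{2} + 1512 u + 6048}
d/du[G] - f(u) = - \frac{41}{504 u - 1008} != 0.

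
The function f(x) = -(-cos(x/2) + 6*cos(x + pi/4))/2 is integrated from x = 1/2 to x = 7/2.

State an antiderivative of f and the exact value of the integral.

Antiderivative: F(x) = sin(x/2) - 3*sin(x + pi/4); value = -sin(1/4) + sin(7/4) - 3*sin(pi/4 + 7/2) + 3*sin(1/2 + pi/4)

A first test for any F(x): its x-derivative must equal f(x) identically.
F(x) = sin(x/2) - 3*sin(x + pi/4) is an antiderivative of f.
Check: d/dx[sin(x/2) - 3*sin(x + pi/4)] = cos(x/2)/2 - 3*cos(x + pi/4), which equals f(x).
F(7/2) = sin(7/4) - 3*sin(pi/4 + 7/2); F(1/2) = -3*sin(1/2 + pi/4) + sin(1/4).
Integral = F(7/2) - F(1/2) = -sin(1/4) + sin(7/4) - 3*sin(pi/4 + 7/2) + 3*sin(1/2 + pi/4).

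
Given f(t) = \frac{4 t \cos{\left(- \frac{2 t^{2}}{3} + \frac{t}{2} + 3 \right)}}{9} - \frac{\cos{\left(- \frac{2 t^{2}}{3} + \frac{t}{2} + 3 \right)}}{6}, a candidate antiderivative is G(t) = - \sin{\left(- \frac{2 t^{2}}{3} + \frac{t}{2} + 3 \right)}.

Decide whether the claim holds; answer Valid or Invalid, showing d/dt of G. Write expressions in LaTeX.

d/dt[G] = \frac{4 t \cos{\left(- \frac{2 t^{2}}{3} + \frac{t}{2} + 3 \right)}}{3} - \frac{\cos{\left(- \frac{2 t^{2}}{3} + \frac{t}{2} + 3 \right)}}{2}
d/dt[G] - f(t) = \frac{8 t \cos{\left(- \frac{2 t^{2}}{3} + \frac{t}{2} + 3 \right)}}{9} - \frac{\cos{\left(- \frac{2 t^{2}}{3} + \frac{t}{2} + 3 \right)}}{3} != 0.

Invalid: d/dt[G] - f = \frac{8 t \cos{\left(- \frac{2 t^{2}}{3} + \frac{t}{2} + 3 \right)}}{9} - \frac{\cos{\left(- \frac{2 t^{2}}{3} + \frac{t}{2} + 3 \right)}}{3}, which is not 0.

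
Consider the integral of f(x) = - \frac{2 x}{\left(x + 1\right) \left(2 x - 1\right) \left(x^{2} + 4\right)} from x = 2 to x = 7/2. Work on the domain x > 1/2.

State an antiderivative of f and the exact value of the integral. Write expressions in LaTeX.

Antiderivative: F(x) = - \frac{4 \log{\left(x - \frac{1}{2} \right)}}{51} - \frac{2 \log{\left(x + 1 \right)}}{15} + \frac{9 \log{\left(x^{2} + 4 \right)}}{85} - \frac{4 \operatorname{atan}{\left(\frac{x}{2} \right)}}{85}; value = - \frac{9 \log{\left(8 \right)}}{85} - \frac{2 \log{\left(\frac{9}{2} \right)}}{15} - \frac{4 \operatorname{atan}{\left(\frac{7}{4} \right)}}{85} + \frac{4 \log{\left(\frac{3}{2} \right)}}{51} + \frac{\pi}{85} + \frac{14 \log{\left(3 \right)}}{255} + \frac{9 \log{\left(\frac{65}{4} \right)}}{85}

The denominator factors as \left(x + 1\right) \left(2 x - 1\right) \left(x^{2} + 4\right); partial fractions split f into directly integrable pieces: \frac{2 \left(9 x - 4\right)}{85 \left(x^{2} + 4\right)} - \frac{8}{51 \left(2 x - 1\right)} - \frac{2}{15 \left(x + 1\right)}.
F(x) = - \frac{4 \log{\left(x - \frac{1}{2} \right)}}{51} - \frac{2 \log{\left(x + 1 \right)}}{15} + \frac{9 \log{\left(x^{2} + 4 \right)}}{85} - \frac{4 \operatorname{atan}{\left(\frac{x}{2} \right)}}{85} is an antiderivative of f.
Check: d/dx[- \frac{4 \log{\left(x - \frac{1}{2} \right)}}{51} - \frac{2 \log{\left(x + 1 \right)}}{15} + \frac{9 \log{\left(x^{2} + 4 \right)}}{85} - \frac{4 \operatorname{atan}{\left(\frac{x}{2} \right)}}{85}] = - \frac{2 x}{2 x^{4} + x^{3} + 7 x^{2} + 4 x - 4}, which equals f(x).
F(7/2) = - \frac{2 \log{\left(\frac{9}{2} \right)}}{15} - \frac{4 \log{\left(3 \right)}}{51} - \frac{4 \operatorname{atan}{\left(\frac{7}{4} \right)}}{85} + \frac{9 \log{\left(\frac{65}{4} \right)}}{85}; F(2) = - \frac{2 \log{\left(3 \right)}}{15} - \frac{\pi}{85} - \frac{4 \log{\left(\frac{3}{2} \right)}}{51} + \frac{9 \log{\left(8 \right)}}{85}.
Integral = F(7/2) - F(2) = - \frac{9 \log{\left(8 \right)}}{85} - \frac{2 \log{\left(\frac{9}{2} \right)}}{15} - \frac{4 \operatorname{atan}{\left(\frac{7}{4} \right)}}{85} + \frac{4 \log{\left(\frac{3}{2} \right)}}{51} + \frac{\pi}{85} + \frac{14 \log{\left(3 \right)}}{255} + \frac{9 \log{\left(\frac{65}{4} \right)}}{85}.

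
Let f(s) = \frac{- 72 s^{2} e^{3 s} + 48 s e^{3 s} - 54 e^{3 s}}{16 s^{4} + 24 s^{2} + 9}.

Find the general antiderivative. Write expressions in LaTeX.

F(s) = - \frac{6 e^{3 s}}{4 s^{2} + 3} + C

Recognize the product-rule pattern: f = u'v + uv' with u = - \frac{3}{2 s^{2} + \frac{3}{2}}, v = e^{3 s}, so integration by parts undoes it.
Check: d/ds[- \frac{6 e^{3 s}}{4 s^{2} + 3}] = \frac{- 72 s^{2} e^{3 s} + 48 s e^{3 s} - 54 e^{3 s}}{16 s^{4} + 24 s^{2} + 9} = f(s).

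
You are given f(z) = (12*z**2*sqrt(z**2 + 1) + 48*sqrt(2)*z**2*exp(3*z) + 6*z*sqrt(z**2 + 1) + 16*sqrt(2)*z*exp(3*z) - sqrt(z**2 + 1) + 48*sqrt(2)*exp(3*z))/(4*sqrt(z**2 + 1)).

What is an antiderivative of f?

An antiderivative is F(z) = z**3 + 3*z**2/4 - z/4 + 4*sqrt(2*z**2 + 2)*exp(3*z).

Check any antiderivative F(z) by computing F'(z) and comparing it with f(z).
Check: d/dz[z**3 + 3*z**2/4 - z/4 + 4*sqrt(2*z**2 + 2)*exp(3*z)] = (12*z**2*sqrt(z**2 + 1) + 48*sqrt(2)*z**2*exp(3*z) + 6*z*sqrt(z**2 + 1) + 16*sqrt(2)*z*exp(3*z) - sqrt(z**2 + 1) + 48*sqrt(2)*exp(3*z))/(4*sqrt(z**2 + 1)) = f(z).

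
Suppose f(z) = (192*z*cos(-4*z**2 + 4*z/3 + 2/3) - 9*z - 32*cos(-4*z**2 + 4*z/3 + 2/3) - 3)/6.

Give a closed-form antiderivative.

An antiderivative is F(z) = -3*z**2/4 - z/2 - 4*sin(-4*z**2 + 4*z/3 + 2/3).

Any candidate F(z) must reproduce f(z) exactly when differentiated.
Check: d/dz[-3*z**2/4 - z/2 - 4*sin(-4*z**2 + 4*z/3 + 2/3)] = 32*z*cos(-4*z**2 + 4*z/3 + 2/3) - 3*z/2 - 16*cos(-4*z**2 + 4*z/3 + 2/3)/3 - 1/2, which equals f(z).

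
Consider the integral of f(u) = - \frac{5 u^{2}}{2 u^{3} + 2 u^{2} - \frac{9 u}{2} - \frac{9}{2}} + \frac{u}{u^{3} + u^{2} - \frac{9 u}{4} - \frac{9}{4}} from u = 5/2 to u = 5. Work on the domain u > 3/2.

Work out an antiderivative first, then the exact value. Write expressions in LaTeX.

The denominator factors as \left(u + 1\right) \left(2 u - 3\right) \left(2 u + 3\right); partial fractions split f into directly integrable pieces: - \frac{19}{2 \left(2 u + 3\right)} - \frac{11}{10 \left(2 u - 3\right)} + \frac{14}{5 \left(u + 1\right)}.
F(u) = - \frac{11 \log{\left(u - \frac{3}{2} \right)}}{20} + \frac{14 \log{\left(u + 1 \right)}}{5} - \frac{19 \log{\left(u + \frac{3}{2} \right)}}{4} is an antiderivative of f.
Check: d/du[- \frac{11 \log{\left(u - \frac{3}{2} \right)}}{20} + \frac{14 \log{\left(u + 1 \right)}}{5} - \frac{19 \log{\left(u + \frac{3}{2} \right)}}{4}] = \frac{- 10 u^{2} + 4 u}{4 u^{3} + 4 u^{2} - 9 u - 9}, which equals f(u).
F(5) = - \frac{19 \log{\left(\frac{13}{2} \right)}}{4} - \frac{11 \log{\left(\frac{7}{2} \right)}}{20} + \frac{14 \log{\left(6 \right)}}{5}; F(5/2) = - \frac{19 \log{\left(4 \right)}}{4} + \frac{14 \log{\left(\frac{7}{2} \right)}}{5}.
Integral = F(5) - F(5/2) = - \frac{19 \log{\left(\frac{13}{2} \right)}}{4} - \frac{67 \log{\left(\frac{7}{2} \right)}}{20} + \frac{14 \log{\left(6 \right)}}{5} + \frac{19 \log{\left(4 \right)}}{4}.

Antiderivative: F(u) = - \frac{11 \log{\left(u - \frac{3}{2} \right)}}{20} + \frac{14 \log{\left(u + 1 \right)}}{5} - \frac{19 \log{\left(u + \frac{3}{2} \right)}}{4}; value = - \frac{19 \log{\left(\frac{13}{2} \right)}}{4} - \frac{67 \log{\left(\frac{7}{2} \right)}}{20} + \frac{14 \log{\left(6 \right)}}{5} + \frac{19 \log{\left(4 \right)}}{4}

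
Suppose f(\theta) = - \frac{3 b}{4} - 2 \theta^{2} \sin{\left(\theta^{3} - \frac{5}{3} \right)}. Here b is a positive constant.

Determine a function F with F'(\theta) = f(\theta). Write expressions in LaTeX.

An antiderivative is F(\theta) = - \frac{3 b \theta}{4} + \frac{2 \cos{\left(\theta^{3} - \frac{5}{3} \right)}}{3}.

A first test for any F(\theta): its \theta-derivative must equal f(\theta) identically.
Check: d/d\theta[- \frac{3 b \theta}{4} + \frac{2 \cos{\left(\theta^{3} - \frac{5}{3} \right)}}{3}] = - \frac{3 b}{4} - 2 \theta^{2} \sin{\left(\theta^{3} - \frac{5}{3} \right)} = f(\theta).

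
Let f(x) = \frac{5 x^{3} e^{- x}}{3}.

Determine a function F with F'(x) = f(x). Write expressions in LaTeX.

f has the shape u'v + uv' for u = - \frac{5 x^{3}}{3} - 5 x^{2} - 10 x - 10 and v = e^{- x} — it is the derivative of the product u*v.
Check: d/dx[- \frac{5 x^{3} e^{- x}}{3} - 5 x^{2} e^{- x} - 10 x e^{- x} - 10 e^{- x}] = \frac{5 x^{3} e^{- x}}{3} = f(x).

An antiderivative is F(x) = - \frac{5 x^{3} e^{- x}}{3} - 5 x^{2} e^{- x} - 10 x e^{- x} - 10 e^{- x}.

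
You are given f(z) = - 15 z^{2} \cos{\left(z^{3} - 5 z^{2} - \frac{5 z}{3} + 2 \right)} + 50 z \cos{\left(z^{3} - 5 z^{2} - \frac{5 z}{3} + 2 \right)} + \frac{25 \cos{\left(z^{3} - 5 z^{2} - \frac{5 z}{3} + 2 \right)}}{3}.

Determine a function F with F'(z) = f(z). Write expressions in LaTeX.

An antiderivative is F(z) = - 5 \sin{\left(z^{3} - 5 z^{2} - \frac{5 z}{3} + 2 \right)}.

f matches the chain-rule pattern g'(h)*h' with inner function h(z) = z^{3} - 5 z^{2} - \frac{5 z}{3} + 2; substituting u = h(z) collapses the integral.
Check: d/dz[- 5 \sin{\left(z^{3} - 5 z^{2} - \frac{5 z}{3} + 2 \right)}] = - 15 z^{2} \cos{\left(z^{3} - 5 z^{2} - \frac{5 z}{3} + 2 \right)} + 50 z \cos{\left(z^{3} - 5 z^{2} - \frac{5 z}{3} + 2 \right)} + \frac{25 \cos{\left(z^{3} - 5 z^{2} - \frac{5 z}{3} + 2 \right)}}{3} = f(z).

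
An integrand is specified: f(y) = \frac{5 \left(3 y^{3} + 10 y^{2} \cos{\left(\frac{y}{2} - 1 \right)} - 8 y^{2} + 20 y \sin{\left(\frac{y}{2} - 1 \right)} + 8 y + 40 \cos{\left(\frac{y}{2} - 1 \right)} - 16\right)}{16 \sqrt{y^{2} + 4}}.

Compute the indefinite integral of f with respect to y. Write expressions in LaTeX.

f has the shape u'v + uv' for u = \frac{5 \sqrt{y^{2} + 4}}{4} and v = \frac{y^{2}}{4} - y + 5 \sin{\left(\frac{y}{2} - 1 \right)} — it is the derivative of the product u*v.
Check: d/dy[\frac{5 \sqrt{y^{2} + 4} \left(y^{2} - 4 y + 20 \sin{\left(\frac{y}{2} - 1 \right)}\right)}{16}] = \frac{15 y^{3} + 50 y^{2} \cos{\left(\frac{y}{2} - 1 \right)} - 40 y^{2} + 100 y \sin{\left(\frac{y}{2} - 1 \right)} + 40 y + 200 \cos{\left(\frac{y}{2} - 1 \right)} - 80}{16 \sqrt{y^{2} + 4}}, which equals f(y).

F(y) = \frac{5 \sqrt{y^{2} + 4} \left(y^{2} - 4 y + 20 \sin{\left(\frac{y}{2} - 1 \right)}\right)}{16} + C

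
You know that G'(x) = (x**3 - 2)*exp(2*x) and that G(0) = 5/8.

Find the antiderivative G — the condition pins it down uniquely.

G(x) = x**3*exp(2*x)/2 - 3*x**2*exp(2*x)/4 + 3*x*exp(2*x)/4 - 11*exp(2*x)/8 + 2

G'(x) has the shape u'v + uv' for u = x**3/2 - 3*x**2/4 + 3*x/4 - 11/8 and v = exp(2*x) — it is the derivative of the product u*v.
A general antiderivative is (4*x**3 - 6*x**2 + 6*x - 11)*exp(2*x)/8 + C.
The condition gives C = 5/8 - (-11/8) = 2.
So G(x) = x**3*exp(2*x)/2 - 3*x**2*exp(2*x)/4 + 3*x*exp(2*x)/4 - 11*exp(2*x)/8 + 2.
Check: d/dx[x**3*exp(2*x)/2 - 3*x**2*exp(2*x)/4 + 3*x*exp(2*x)/4 - 11*exp(2*x)/8 + 2] = x**3*exp(2*x) - 2*exp(2*x), which equals G'(x).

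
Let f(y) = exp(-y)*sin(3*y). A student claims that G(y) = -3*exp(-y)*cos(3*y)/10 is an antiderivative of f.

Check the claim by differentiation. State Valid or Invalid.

d/dy[G] = (9*sin(3*y) + 3*cos(3*y))*exp(-y)/10
d/dy[G] - f(y) = (-sin(3*y) + 3*cos(3*y))*exp(-y)/10 != 0.

Invalid: d/dy[G] - f = (-sin(3*y) + 3*cos(3*y))*exp(-y)/10, which is not 0.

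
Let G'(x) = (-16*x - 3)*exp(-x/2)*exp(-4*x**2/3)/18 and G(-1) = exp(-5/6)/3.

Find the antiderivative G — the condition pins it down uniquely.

G'(x) matches the chain-rule pattern g'(h)*h' with inner function h(x) = -4*x**2/3 - x/2; substituting u = h(x) collapses the integral.
A general antiderivative is exp(-4*x**2/3 - x/2)/3 + C.
The condition gives C = exp(-5/6)/3 - (exp(-5/6)/3) = 0.
So G(x) = exp(-x/2)*exp(-4*x**2/3)/3.
Check: d/dx[exp(-x/2)*exp(-4*x**2/3)/3] = (-16*x - 3)*exp(-x/2)*exp(-4*x**2/3)/18 = G'(x).

G(x) = exp(-x/2)*exp(-4*x**2/3)/3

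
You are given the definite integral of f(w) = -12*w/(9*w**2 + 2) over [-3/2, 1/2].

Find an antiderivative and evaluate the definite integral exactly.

Antiderivative: F(w) = -2*log(3*w**2 + 2/3)/3; value = -2*log(17/12)/3 + 2*log(89/12)/3

The substitution u = 3*w**2 + 2/3 works: f is exactly (dF/du)*(du/dw) for that inner function.
F(w) = -2*log(3*w**2 + 2/3)/3 is an antiderivative of f.
Check: d/dw[-2*log(3*w**2 + 2/3)/3] = -12*w/(9*w**2 + 2) = f(w).
F(1/2) = -2*log(17/12)/3; F(-3/2) = -2*log(89/12)/3.
Integral = F(1/2) - F(-3/2) = -2*log(17/12)/3 + 2*log(89/12)/3.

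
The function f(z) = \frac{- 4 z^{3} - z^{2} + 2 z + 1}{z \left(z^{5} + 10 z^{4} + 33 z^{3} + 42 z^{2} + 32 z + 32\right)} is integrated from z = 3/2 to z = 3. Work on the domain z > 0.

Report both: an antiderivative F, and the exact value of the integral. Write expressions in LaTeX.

Factor the denominator (z \left(z + 2\right) \left(z + 4\right)^{2} \left(z^{2} + 1\right)) and decompose: f = - \frac{2 \left(23 z - 7\right)}{289 \left(z^{2} + 1\right)} + \frac{6963}{9248 \left(z + 4\right)} + \frac{233}{136 \left(z + 4\right)^{2}} - \frac{5}{8 \left(z + 2\right)} + \frac{1}{32 z}; each piece integrates to a log, atan, or power term.
F(z) = \frac{289 \left(z + 4\right) \log{\left(z \right)} - 5780 \left(z + 4\right) \log{\left(z + 2 \right)} + 6963 \left(z + 4\right) \log{\left(z + 4 \right)} - 736 \left(z + 4\right) \log{\left(z^{2} + 1 \right)} + 448 \left(z + 4\right) \operatorname{atan}{\left(z \right)} - 15844}{9248 \left(z + 4\right)} is an antiderivative of f.
Check: d/dz[\frac{289 \left(z + 4\right) \log{\left(z \right)} - 5780 \left(z + 4\right) \log{\left(z + 2 \right)} + 6963 \left(z + 4\right) \log{\left(z + 4 \right)} - 736 \left(z + 4\right) \log{\left(z^{2} + 1 \right)} + 448 \left(z + 4\right) \operatorname{atan}{\left(z \right)} - 15844}{9248 \left(z + 4\right)}] = \frac{- 4 z^{3} - z^{2} + 2 z + 1}{z^{6} + 10 z^{5} + 33 z^{4} + 42 z^{3} + 32 z^{2} + 32 z}, which equals f(z).
F(3) = - \frac{5 \log{\left(5 \right)}}{8} - \frac{233}{952} - \frac{23 \log{\left(10 \right)}}{289} + \frac{\log{\left(3 \right)}}{32} + \frac{14 \operatorname{atan}{\left(3 \right)}}{289} + \frac{6963 \log{\left(7 \right)}}{9248}; F(3/2) = - \frac{5 \log{\left(\frac{7}{2} \right)}}{8} - \frac{233}{748} - \frac{23 \log{\left(\frac{13}{4} \right)}}{289} + \frac{\log{\left(\frac{3}{2} \right)}}{32} + \frac{14 \operatorname{atan}{\left(\frac{3}{2} \right)}}{289} + \frac{6963 \log{\left(\frac{11}{2} \right)}}{9248}.
Integral = F(3) - F(3/2) = - \frac{6963 \log{\left(\frac{11}{2} \right)}}{9248} - \frac{5 \log{\left(5 \right)}}{8} - \frac{23 \log{\left(10 \right)}}{289} - \frac{14 \operatorname{atan}{\left(\frac{3}{2} \right)}}{289} - \frac{\log{\left(\frac{3}{2} \right)}}{32} + \frac{\log{\left(3 \right)}}{32} + \frac{14 \operatorname{atan}{\left(3 \right)}}{289} + \frac{699}{10472} + \frac{23 \log{\left(\frac{13}{4} \right)}}{289} + \frac{5 \log{\left(\frac{7}{2} \right)}}{8} + \frac{6963 \log{\left(7 \right)}}{9248}.

Antiderivative: F(z) = \frac{289 \left(z + 4\right) \log{\left(z \right)} - 5780 \left(z + 4\right) \log{\left(z + 2 \right)} + 6963 \left(z + 4\right) \log{\left(z + 4 \right)} - 736 \left(z + 4\right) \log{\left(z^{2} + 1 \right)} + 448 \left(z + 4\right) \operatorname{atan}{\left(z \right)} - 15844}{9248 \left(z + 4\right)}; value = - \frac{6963 \log{\left(\frac{11}{2} \right)}}{9248} - \frac{5 \log{\left(5 \right)}}{8} - \frac{23 \log{\left(10 \right)}}{289} - \frac{14 \operatorname{atan}{\left(\frac{3}{2} \right)}}{289} - \frac{\log{\left(\frac{3}{2} \right)}}{32} + \frac{\log{\left(3 \right)}}{32} + \frac{14 \operatorname{atan}{\left(3 \right)}}{289} + \frac{699}{10472} + \frac{23 \log{\left(\frac{13}{4} \right)}}{289} + \frac{5 \log{\left(\frac{7}{2} \right)}}{8} + \frac{6963 \log{\left(7 \right)}}{9248}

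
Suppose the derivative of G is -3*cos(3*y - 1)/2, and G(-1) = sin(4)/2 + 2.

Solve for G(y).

Differentiate the proposed G(y) back; it has to land on the given G'(y).
A general antiderivative is -sin(3*y - 1)/2 + C.
The condition gives C = sin(4)/2 + 2 - (sin(4)/2) = 2.
So G(y) = 2 - sin(3*y - 1)/2.
Check: d/dy[2 - sin(3*y - 1)/2] = -3*cos(3*y - 1)/2 = G'(y).

G(y) = 2 - sin(3*y - 1)/2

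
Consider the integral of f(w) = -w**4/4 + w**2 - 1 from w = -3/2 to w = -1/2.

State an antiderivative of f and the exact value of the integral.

Antiderivative: F(w) = w*(-3*w**4 + 20*w**2 - 60)/60; value = -283/960

The integrand splits into summands that can be handled one at a time.
F(w) = w*(-3*w**4 + 20*w**2 - 60)/60 is an antiderivative of f.
Check: d/dw[w*(-3*w**4 + 20*w**2 - 60)/60] = -w**4/4 + w**2 - 1 = f(w).
F(-1/2) = 883/1920; F(-3/2) = 483/640.
Integral = F(-1/2) - F(-3/2) = -283/960.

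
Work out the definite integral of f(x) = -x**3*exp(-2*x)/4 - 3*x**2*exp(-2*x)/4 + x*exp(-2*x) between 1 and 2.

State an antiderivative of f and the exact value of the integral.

Antiderivative: F(x) = (4*x**3 + 18*x**2 + 2*x + 1)*exp(-2*x)/32; value = -25*exp(-2)/32 + 109*exp(-4)/32

Recognize the product-rule pattern: f = u'v + uv' with u = x**3/8 + 9*x**2/16 + x/16 + 1/32, v = exp(-2*x), so integration by parts undoes it.
F(x) = (4*x**3 + 18*x**2 + 2*x + 1)*exp(-2*x)/32 is an antiderivative of f.
Check: d/dx[(4*x**3 + 18*x**2 + 2*x + 1)*exp(-2*x)/32] = (-x**3 - 3*x**2 + 4*x)*exp(-2*x)/4, which equals f(x).
F(2) = 109*exp(-4)/32; F(1) = 25*exp(-2)/32.
Integral = F(2) - F(1) = -25*exp(-2)/32 + 109*exp(-4)/32.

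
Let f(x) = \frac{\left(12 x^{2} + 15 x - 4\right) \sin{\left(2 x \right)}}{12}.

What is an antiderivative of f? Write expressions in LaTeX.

An antiderivative F(x) passes only if d/dx[F] lands on f(x) exactly.
Check: d/dx[- \frac{x^{2} \cos{\left(2 x \right)}}{2} + \frac{x \sin{\left(2 x \right)}}{2} - \frac{5 x \cos{\left(2 x \right)}}{8} + \frac{5 \sin{\left(2 x \right)}}{16} + \frac{5 \cos{\left(2 x \right)}}{12}] = x^{2} \sin{\left(2 x \right)} + \frac{5 x \sin{\left(2 x \right)}}{4} - \frac{\sin{\left(2 x \right)}}{3}, which equals f(x).

An antiderivative is F(x) = - \frac{x^{2} \cos{\left(2 x \right)}}{2} + \frac{x \sin{\left(2 x \right)}}{2} - \frac{5 x \cos{\left(2 x \right)}}{8} + \frac{5 \sin{\left(2 x \right)}}{16} + \frac{5 \cos{\left(2 x \right)}}{12}.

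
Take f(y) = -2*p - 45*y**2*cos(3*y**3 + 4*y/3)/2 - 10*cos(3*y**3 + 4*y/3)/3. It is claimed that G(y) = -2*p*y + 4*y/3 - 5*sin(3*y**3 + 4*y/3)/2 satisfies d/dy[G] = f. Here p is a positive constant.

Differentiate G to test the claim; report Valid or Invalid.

Invalid: d/dy[G] - f = 4/3, which is not 0.

d/dy[G] = -2*p - 45*y**2*cos(3*y**3 + 4*y/3)/2 - 10*cos(3*y**3 + 4*y/3)/3 + 4/3
d/dy[G] - f(y) = 4/3 != 0.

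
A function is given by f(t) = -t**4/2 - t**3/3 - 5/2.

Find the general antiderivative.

Integrate term by term and add the pieces.
Check: d/dt[-t**5/10 - t**4/12 - 5*t/2] = -t**4/2 - t**3/3 - 5/2 = f(t).

F(t) = -t**5/10 - t**4/12 - 5*t/2 + C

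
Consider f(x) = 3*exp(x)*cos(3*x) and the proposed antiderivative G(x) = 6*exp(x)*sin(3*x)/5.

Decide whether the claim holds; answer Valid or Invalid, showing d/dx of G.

d/dx[G] = 6*exp(x)*sin(3*x)/5 + 18*exp(x)*cos(3*x)/5
d/dx[G] - f(x) = 6*exp(x)*sin(3*x)/5 + 3*exp(x)*cos(3*x)/5 != 0.

Invalid: d/dx[G] - f = 6*exp(x)*sin(3*x)/5 + 3*exp(x)*cos(3*x)/5, which is not 0.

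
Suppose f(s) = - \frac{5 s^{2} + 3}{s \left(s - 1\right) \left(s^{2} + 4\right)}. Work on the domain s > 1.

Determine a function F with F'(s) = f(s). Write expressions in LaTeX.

An antiderivative is F(s) = \frac{3 \log{\left(s \right)}}{4} - \frac{8 \log{\left(s - 1 \right)}}{5} + \frac{17 \log{\left(s^{2} + 4 \right)}}{40} - \frac{17 \operatorname{atan}{\left(\frac{s}{2} \right)}}{10}.

Factor the denominator (s \left(s - 1\right) \left(s^{2} + 4\right)) and decompose: f = \frac{17 \left(s - 4\right)}{20 \left(s^{2} + 4\right)} - \frac{8}{5 \left(s - 1\right)} + \frac{3}{4 s}; each piece integrates to a log, atan, or power term.
Check: d/ds[\frac{3 \log{\left(s \right)}}{4} - \frac{8 \log{\left(s - 1 \right)}}{5} + \frac{17 \log{\left(s^{2} + 4 \right)}}{40} - \frac{17 \operatorname{atan}{\left(\frac{s}{2} \right)}}{10}] = \frac{- 5 s^{2} - 3}{s^{4} - s^{3} + 4 s^{2} - 4 s}, which equals f(s).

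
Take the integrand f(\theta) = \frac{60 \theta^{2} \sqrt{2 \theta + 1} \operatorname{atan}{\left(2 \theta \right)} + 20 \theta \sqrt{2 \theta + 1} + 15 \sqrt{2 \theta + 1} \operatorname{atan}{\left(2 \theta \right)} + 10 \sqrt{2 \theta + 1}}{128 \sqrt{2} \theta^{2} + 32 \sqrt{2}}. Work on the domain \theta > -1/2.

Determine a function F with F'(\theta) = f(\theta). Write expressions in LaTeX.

An antiderivative is F(\theta) = \frac{5 \sqrt{2} \left(2 \theta + 1\right)^{\frac{3}{2}} \operatorname{atan}{\left(2 \theta \right)}}{64}.

f has the shape u'v + uv' for u = \frac{5 \left(\theta + \frac{1}{2}\right)^{\frac{3}{2}}}{16} and v = \operatorname{atan}{\left(2 \theta \right)} — it is the derivative of the product u*v.
Check: d/d\theta[\frac{5 \sqrt{2} \left(2 \theta + 1\right)^{\frac{3}{2}} \operatorname{atan}{\left(2 \theta \right)}}{64}] = \frac{60 \sqrt{2} \theta^{2} \sqrt{2 \theta + 1} \operatorname{atan}{\left(2 \theta \right)} + 20 \sqrt{2} \theta \sqrt{2 \theta + 1} + 15 \sqrt{2} \sqrt{2 \theta + 1} \operatorname{atan}{\left(2 \theta \right)} + 10 \sqrt{2} \sqrt{2 \theta + 1}}{256 \theta^{2} + 64}, which equals f(\theta).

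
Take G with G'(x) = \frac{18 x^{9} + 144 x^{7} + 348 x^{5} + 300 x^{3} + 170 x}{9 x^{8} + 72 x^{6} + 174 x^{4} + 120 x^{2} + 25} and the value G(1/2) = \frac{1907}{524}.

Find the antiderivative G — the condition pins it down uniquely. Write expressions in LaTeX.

G(x) = x^{2} + 4 - \frac{5}{3 x^{4} + 12 x^{2} + 5}

Whatever form G(x) takes, its d/dx must return the stated G'(x).
A general antiderivative is x^{2} + 5 - \frac{5}{3 \left(x^{4} + 4 x^{2} + \frac{5}{3}\right)} + C.
The condition gives C = \frac{1907}{524} - (\frac{2431}{524}) = -1.
So G(x) = x^{2} + 4 - \frac{5}{3 x^{4} + 12 x^{2} + 5}.
Check: d/dx[x^{2} + 4 - \frac{5}{3 x^{4} + 12 x^{2} + 5}] = \frac{18 x^{9} + 144 x^{7} + 348 x^{5} + 300 x^{3} + 170 x}{9 x^{8} + 72 x^{6} + 174 x^{4} + 120 x^{2} + 25} = G'(x).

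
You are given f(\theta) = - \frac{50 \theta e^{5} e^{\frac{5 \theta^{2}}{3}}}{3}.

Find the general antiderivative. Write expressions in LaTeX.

F(\theta) = - 5 e^{5} e^{\frac{5 \theta^{2}}{3}} + C

The substitution u = \frac{5 \theta^{2}}{3} + 5 works: f is exactly (dF/du)*(du/d\theta) for that inner function.
Check: d/d\theta[- 5 e^{5} e^{\frac{5 \theta^{2}}{3}}] = - \frac{50 \theta e^{5} e^{\frac{5 \theta^{2}}{3}}}{3} = f(\theta).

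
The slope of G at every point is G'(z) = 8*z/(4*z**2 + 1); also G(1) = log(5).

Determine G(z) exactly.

G'(z) matches the chain-rule pattern g'(h)*h' with inner function h(z) = 4*z**2 + 1; substituting u = h(z) collapses the integral.
A general antiderivative is log(4*z**2 + 1) + C.
The condition gives C = log(5) - (log(5)) = 0.
So G(z) = log(4*z**2 + 1).
Check: d/dz[log(4*z**2 + 1)] = 8*z/(4*z**2 + 1) = G'(z).

G(z) = log(4*z**2 + 1)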